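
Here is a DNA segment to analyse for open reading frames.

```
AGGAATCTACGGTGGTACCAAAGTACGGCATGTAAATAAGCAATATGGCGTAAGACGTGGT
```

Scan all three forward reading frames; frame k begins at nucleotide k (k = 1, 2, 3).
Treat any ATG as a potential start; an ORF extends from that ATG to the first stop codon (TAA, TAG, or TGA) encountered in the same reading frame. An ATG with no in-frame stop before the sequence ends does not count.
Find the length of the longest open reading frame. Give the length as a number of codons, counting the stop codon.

Frame 1: AGG AAT CTA CGG TGG TAC CAA AGT ACG GCA TGT AAA TAA GCA ATA TGG CGT AAG ACG TGG — no ATG→stop ORF.
Frame 2: GGA ATC TAC GGT GGT ACC AAA GTA CGG CAT GTA AAT AAG CAA TAT GGC GTA AGA CGT GGT — no ATG→stop ORF.
Frame 3: GAA TCT ACG GTG GTA CCA AAG TAC GGC ATG TAA ATA AGC AAT ATG GCG TAA GAC GTG — ATG at 30, stop TAA at 33 → 6 nt; ATG at 45, stop TAA at 51 → 9 nt.
Longest: frame 3, positions 45–53, 9 nt = 3 codons = 2 aa. → 3 codons.

3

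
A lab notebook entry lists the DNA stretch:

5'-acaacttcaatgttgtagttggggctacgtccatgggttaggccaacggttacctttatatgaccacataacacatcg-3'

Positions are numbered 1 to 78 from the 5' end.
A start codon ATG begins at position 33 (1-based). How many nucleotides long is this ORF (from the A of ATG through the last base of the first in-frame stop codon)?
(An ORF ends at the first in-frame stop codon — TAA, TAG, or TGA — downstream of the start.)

Codons from position 33: ATG (33–35), GGT (36–38), TAG (39–41).
TAG is the first in-frame stop; ORF spans 33–41, 9 nucleotides.

9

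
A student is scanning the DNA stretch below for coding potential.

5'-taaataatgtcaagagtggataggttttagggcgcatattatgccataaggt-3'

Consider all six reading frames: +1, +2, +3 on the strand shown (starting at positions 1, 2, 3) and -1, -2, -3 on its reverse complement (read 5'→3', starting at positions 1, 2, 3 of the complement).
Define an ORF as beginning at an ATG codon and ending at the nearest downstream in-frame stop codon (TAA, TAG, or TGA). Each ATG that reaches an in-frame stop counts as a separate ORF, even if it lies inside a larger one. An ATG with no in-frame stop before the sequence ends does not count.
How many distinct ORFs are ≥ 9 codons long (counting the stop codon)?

0

Reverse complement (5'→3'): ACCTTATGGCATAATATGCGCCCTAAAACCTATCCACTCTTGACATTATTTA
Frame +1: TAA ATA ATG TCA AGA GTG GAT AGG TTT TAG GGC GCA TAT TAT GCC ATA AGG — ATG at 7, stop TAG at 28 → 24 nt.
Frame +2: AAA TAA TGT CAA GAG TGG ATA GGT TTT AGG GCG CAT ATT ATG CCA TAA GGT — ATG at 41, stop TAA at 47 → 9 nt.
Frame +3: AAT AAT GTC AAG AGT GGA TAG GTT TTA GGG CGC ATA TTA TGC CAT AAG — no ATG→stop ORF.
Frame -1: ACC TTA TGG CAT AAT ATG CGC CCT AAA ACC TAT CCA CTC TTG ACA TTA TTT — no ATG→stop ORF.
Frame -2: CCT TAT GGC ATA ATA TGC GCC CTA AAA CCT ATC CAC TCT TGA CAT TAT TTA — no ATG→stop ORF.
Frame -3: CTT ATG GCA TAA TAT GCG CCC TAA AAC CTA TCC ACT CTT GAC ATT ATT — ATG at 6, stop TAA at 12 → 9 nt.
No ORF reaches 9 codons. Count = 0.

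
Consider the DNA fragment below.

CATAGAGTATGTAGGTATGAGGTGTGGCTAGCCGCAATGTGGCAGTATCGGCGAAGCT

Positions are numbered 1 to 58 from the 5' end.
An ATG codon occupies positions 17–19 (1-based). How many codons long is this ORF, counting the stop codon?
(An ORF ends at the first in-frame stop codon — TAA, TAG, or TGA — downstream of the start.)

5

Codons from position 17: ATG (17–19), AGG (20–22), TGT (23–25), GGC (26–28), TAG (29–31).
TAG is the first in-frame stop; that's 5 codons including the stop.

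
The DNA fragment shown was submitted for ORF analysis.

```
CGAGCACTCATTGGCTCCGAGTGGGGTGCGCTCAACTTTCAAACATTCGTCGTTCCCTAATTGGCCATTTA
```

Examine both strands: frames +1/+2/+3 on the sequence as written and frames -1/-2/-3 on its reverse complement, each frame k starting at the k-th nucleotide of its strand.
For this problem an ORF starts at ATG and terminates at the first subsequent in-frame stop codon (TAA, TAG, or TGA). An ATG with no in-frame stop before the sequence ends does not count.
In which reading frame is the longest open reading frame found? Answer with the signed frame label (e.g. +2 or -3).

-2

Reverse complement (5'→3'): TAAATGGCCAATTAGGGAACGACGAATGTTTGAAAGTTGAGCGCACCCCACTCGGAGCCAATGAGTGCTCG
Frame +1: CGA GCA CTC ATT GGC TCC GAG TGG GGT GCG CTC AAC TTT CAA ACA TTC GTC GTT CCC TAA TTG GCC ATT — no ATG→stop ORF.
Frame +2: GAG CAC TCA TTG GCT CCG AGT GGG GTG CGC TCA ACT TTC AAA CAT TCG TCG TTC CCT AAT TGG CCA TTT — no ATG→stop ORF.
Frame +3: AGC ACT CAT TGG CTC CGA GTG GGG TGC GCT CAA CTT TCA AAC ATT CGT CGT TCC CTA ATT GGC CAT TTA — no ATG→stop ORF.
Frame -1: TAA ATG GCC AAT TAG GGA ACG ACG AAT GTT TGA AAG TTG AGC GCA CCC CAC TCG GAG CCA ATG AGT GCT — ATG at 4, stop TAG at 13 → 12 nt.
Frame -2: AAA TGG CCA ATT AGG GAA CGA CGA ATG TTT GAA AGT TGA GCG CAC CCC ACT CGG AGC CAA TGA GTG CTC — ATG at 26, stop TGA at 38 → 15 nt.
Frame -3: AAT GGC CAA TTA GGG AAC GAC GAA TGT TTG AAA GTT GAG CGC ACC CCA CTC GGA GCC AAT GAG TGC TCG — no ATG→stop ORF.
Longest ORF is 15 nt in frame -2 (positions 26–40).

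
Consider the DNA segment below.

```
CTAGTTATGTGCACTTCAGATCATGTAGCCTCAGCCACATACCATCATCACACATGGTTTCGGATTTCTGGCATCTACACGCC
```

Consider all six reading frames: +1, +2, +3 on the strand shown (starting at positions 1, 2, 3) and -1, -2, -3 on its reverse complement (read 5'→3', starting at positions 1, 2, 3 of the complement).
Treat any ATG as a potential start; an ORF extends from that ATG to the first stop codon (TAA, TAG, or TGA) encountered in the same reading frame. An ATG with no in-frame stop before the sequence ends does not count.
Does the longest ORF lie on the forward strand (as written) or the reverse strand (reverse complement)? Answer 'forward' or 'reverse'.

reverse

Reverse complement (5'→3'): GGCGTGTAGATGCCAGAAATCCGAAACCATGTGTGATGATGGTATGTGGCTGAGGCTACATGATCTGAAGTGCACATAACTAG
Frame +1: CTA GTT ATG TGC ACT TCA GAT CAT GTA GCC TCA GCC ACA TAC CAT CAT CAC ACA TGG TTT CGG ATT TCT GGC ATC TAC ACG — no ATG→stop ORF.
Frame +2: TAG TTA TGT GCA CTT CAG ATC ATG TAG CCT CAG CCA CAT ACC ATC ATC ACA CAT GGT TTC GGA TTT CTG GCA TCT ACA CGC — ATG at 23, stop TAG at 26 → 6 nt.
Frame +3: AGT TAT GTG CAC TTC AGA TCA TGT AGC CTC AGC CAC ATA CCA TCA TCA CAC ATG GTT TCG GAT TTC TGG CAT CTA CAC GCC — no ATG→stop ORF.
Frame -1: GGC GTG TAG ATG CCA GAA ATC CGA AAC CAT GTG TGA TGA TGG TAT GTG GCT GAG GCT ACA TGA TCT GAA GTG CAC ATA ACT — ATG at 10, stop TGA at 34 → 27 nt.
Frame -2: GCG TGT AGA TGC CAG AAA TCC GAA ACC ATG TGT GAT GAT GGT ATG TGG CTG AGG CTA CAT GAT CTG AAG TGC ACA TAA CTA — ATG at 29, stop TAA at 77 → 51 nt; ATG at 44, stop TAA at 77 → 36 nt.
Frame -3: CGT GTA GAT GCC AGA AAT CCG AAA CCA TGT GTG ATG ATG GTA TGT GGC TGA GGC TAC ATG ATC TGA AGT GCA CAT AAC TAG — ATG at 36, stop TGA at 51 → 18 nt; ATG at 39, stop TGA at 51 → 15 nt; ATG at 60, stop TGA at 66 → 9 nt.
Forward-strand max 6 nt; reverse-strand max 51 nt. The reverse strand has the longer ORF.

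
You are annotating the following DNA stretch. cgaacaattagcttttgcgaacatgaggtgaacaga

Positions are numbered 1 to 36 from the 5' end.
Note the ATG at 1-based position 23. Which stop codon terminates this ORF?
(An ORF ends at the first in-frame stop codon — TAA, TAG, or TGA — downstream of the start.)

TGA

Codons from position 23: ATG (23–25), AGG (26–28), TGA (29–31).
The first in-frame stop codon is TGA.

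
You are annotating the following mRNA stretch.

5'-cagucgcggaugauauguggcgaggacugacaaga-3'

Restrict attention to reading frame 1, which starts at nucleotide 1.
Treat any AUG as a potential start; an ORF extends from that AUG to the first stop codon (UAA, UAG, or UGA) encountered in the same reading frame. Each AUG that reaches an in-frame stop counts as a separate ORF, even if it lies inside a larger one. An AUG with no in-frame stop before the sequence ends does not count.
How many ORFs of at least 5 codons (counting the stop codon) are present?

1

Frame 1: CAG UCG CGG AUG AUA UGU GGC GAG GAC UGA CAA — AUG at 10, stop UGA at 28 → 21 nt.
ORFs ≥ 5 codons: frame 1 10–30 (7 codons). Count = 1.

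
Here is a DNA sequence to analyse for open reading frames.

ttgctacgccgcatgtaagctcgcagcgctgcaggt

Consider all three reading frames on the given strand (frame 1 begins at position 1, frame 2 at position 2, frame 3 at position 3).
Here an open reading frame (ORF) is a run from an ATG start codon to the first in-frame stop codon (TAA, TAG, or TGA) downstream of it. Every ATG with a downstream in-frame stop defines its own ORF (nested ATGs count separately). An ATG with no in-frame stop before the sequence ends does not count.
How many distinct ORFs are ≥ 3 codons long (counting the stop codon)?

Frame 1: TTG CTA CGC CGC ATG TAA GCT CGC AGC GCT GCA GGT — ATG at 13, stop TAA at 16 → 6 nt.
Frame 2: TGC TAC GCC GCA TGT AAG CTC GCA GCG CTG CAG — no ATG→stop ORF.
Frame 3: GCT ACG CCG CAT GTA AGC TCG CAG CGC TGC AGG — no ATG→stop ORF.
No ORF reaches 3 codons. Count = 0.

0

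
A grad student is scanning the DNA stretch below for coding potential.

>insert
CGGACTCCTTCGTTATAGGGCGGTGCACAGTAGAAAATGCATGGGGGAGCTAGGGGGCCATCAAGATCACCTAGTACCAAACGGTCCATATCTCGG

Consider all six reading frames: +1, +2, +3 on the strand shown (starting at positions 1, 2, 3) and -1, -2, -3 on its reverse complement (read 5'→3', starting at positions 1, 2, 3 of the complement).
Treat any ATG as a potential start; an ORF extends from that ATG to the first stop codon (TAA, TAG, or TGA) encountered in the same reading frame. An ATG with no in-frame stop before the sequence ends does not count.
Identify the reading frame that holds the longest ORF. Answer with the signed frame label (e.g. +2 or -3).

-1

Reverse complement (5'→3'): CCGAGATATGGACCGTTTGGTACTAGGTGATCTTGATGGCCCCCTAGCTCCCCCATGCATTTTCTACTGTGCACCGCCCTATAACGAAGGAGTCCG
Frame +1: CGG ACT CCT TCG TTA TAG GGC GGT GCA CAG TAG AAA ATG CAT GGG GGA GCT AGG GGG CCA TCA AGA TCA CCT AGT ACC AAA CGG TCC ATA TCT CGG — no ATG→stop ORF.
Frame +2: GGA CTC CTT CGT TAT AGG GCG GTG CAC AGT AGA AAA TGC ATG GGG GAG CTA GGG GGC CAT CAA GAT CAC CTA GTA CCA AAC GGT CCA TAT CTC — no ATG→stop ORF.
Frame +3: GAC TCC TTC GTT ATA GGG CGG TGC ACA GTA GAA AAT GCA TGG GGG AGC TAG GGG GCC ATC AAG ATC ACC TAG TAC CAA ACG GTC CAT ATC TCG — no ATG→stop ORF.
Frame -1: CCG AGA TAT GGA CCG TTT GGT ACT AGG TGA TCT TGA TGG CCC CCT AGC TCC CCC ATG CAT TTT CTA CTG TGC ACC GCC CTA TAA CGA AGG AGT CCG — ATG at 55, stop TAA at 82 → 30 nt.
Frame -2: CGA GAT ATG GAC CGT TTG GTA CTA GGT GAT CTT GAT GGC CCC CTA GCT CCC CCA TGC ATT TTC TAC TGT GCA CCG CCC TAT AAC GAA GGA GTC — no ATG→stop ORF.
Frame -3: GAG ATA TGG ACC GTT TGG TAC TAG GTG ATC TTG ATG GCC CCC TAG CTC CCC CAT GCA TTT TCT ACT GTG CAC CGC CCT ATA ACG AAG GAG TCC — ATG at 36, stop TAG at 45 → 12 nt.
Longest ORF is 30 nt in frame -1 (positions 55–84).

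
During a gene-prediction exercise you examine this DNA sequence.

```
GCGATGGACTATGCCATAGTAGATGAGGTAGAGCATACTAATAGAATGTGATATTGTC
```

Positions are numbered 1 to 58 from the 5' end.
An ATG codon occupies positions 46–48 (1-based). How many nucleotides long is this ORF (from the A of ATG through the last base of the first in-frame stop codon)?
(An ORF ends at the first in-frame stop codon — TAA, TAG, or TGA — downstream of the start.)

6

Codons from position 46: ATG (46–48), TGA (49–51).
TGA is the first in-frame stop; ORF spans 46–51, 6 nucleotides.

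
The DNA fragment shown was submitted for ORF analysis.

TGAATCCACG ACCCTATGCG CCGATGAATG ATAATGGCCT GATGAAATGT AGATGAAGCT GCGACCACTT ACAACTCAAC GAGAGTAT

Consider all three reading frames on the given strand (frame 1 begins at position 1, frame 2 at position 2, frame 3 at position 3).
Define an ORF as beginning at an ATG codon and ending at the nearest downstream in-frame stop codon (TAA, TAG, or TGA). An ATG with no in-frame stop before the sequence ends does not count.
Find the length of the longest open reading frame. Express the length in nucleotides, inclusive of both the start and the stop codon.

Frame 1: TGA ATC CAC GAC CCT ATG CGC CGA TGA ATG ATA ATG GCC TGA TGA AAT GTA GAT GAA GCT GCG ACC ACT TAC AAC TCA ACG AGA GTA — ATG at 16, stop TGA at 25 → 12 nt; ATG at 28, stop TGA at 40 → 15 nt; ATG at 34, stop TGA at 40 → 9 nt.
Frame 2: GAA TCC ACG ACC CTA TGC GCC GAT GAA TGA TAA TGG CCT GAT GAA ATG TAG ATG AAG CTG CGA CCA CTT ACA ACT CAA CGA GAG TAT — ATG at 47, stop TAG at 50 → 6 nt.
Frame 3: AAT CCA CGA CCC TAT GCG CCG ATG AAT GAT AAT GGC CTG ATG AAA TGT AGA TGA AGC TGC GAC CAC TTA CAA CTC AAC GAG AGT — ATG at 24, stop TGA at 54 → 33 nt; ATG at 42, stop TGA at 54 → 15 nt.
Longest: frame 3, positions 24–56, 33 nt = 11 codons = 10 aa. → 33 nucleotides.

33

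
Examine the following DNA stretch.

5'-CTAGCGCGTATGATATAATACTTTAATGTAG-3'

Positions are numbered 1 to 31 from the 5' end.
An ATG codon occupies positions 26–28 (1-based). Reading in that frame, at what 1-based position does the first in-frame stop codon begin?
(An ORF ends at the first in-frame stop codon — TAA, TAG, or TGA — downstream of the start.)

Codons from position 26: ATG (26–28), TAG (29–31).
TAG is a stop codon; it begins at position 29.

29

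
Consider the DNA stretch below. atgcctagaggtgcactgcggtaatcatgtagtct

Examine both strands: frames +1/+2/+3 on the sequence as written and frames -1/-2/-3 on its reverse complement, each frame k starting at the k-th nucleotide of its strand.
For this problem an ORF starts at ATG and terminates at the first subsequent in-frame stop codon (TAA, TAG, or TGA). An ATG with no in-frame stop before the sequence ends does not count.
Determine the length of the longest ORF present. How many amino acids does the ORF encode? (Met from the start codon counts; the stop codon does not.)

Reverse complement (5'→3'): AGACTACATGATTACCGCAGTGCACCTCTAGGCAT
Frame +1: ATG CCT AGA GGT GCA CTG CGG TAA TCA TGT AGT — ATG at 1, stop TAA at 22 → 24 nt.
Frame +2: TGC CTA GAG GTG CAC TGC GGT AAT CAT GTA GTC — no ATG→stop ORF.
Frame +3: GCC TAG AGG TGC ACT GCG GTA ATC ATG TAG TCT — ATG at 27, stop TAG at 30 → 6 nt.
Frame -1: AGA CTA CAT GAT TAC CGC AGT GCA CCT CTA GGC — no ATG→stop ORF.
Frame -2: GAC TAC ATG ATT ACC GCA GTG CAC CTC TAG GCA — ATG at 8, stop TAG at 29 → 24 nt.
Frame -3: ACT ACA TGA TTA CCG CAG TGC ACC TCT AGG CAT — no ATG→stop ORF.
Longest: frame +1, positions 1–24, 24 nt = 8 codons = 7 aa. → 7 amino acids.

7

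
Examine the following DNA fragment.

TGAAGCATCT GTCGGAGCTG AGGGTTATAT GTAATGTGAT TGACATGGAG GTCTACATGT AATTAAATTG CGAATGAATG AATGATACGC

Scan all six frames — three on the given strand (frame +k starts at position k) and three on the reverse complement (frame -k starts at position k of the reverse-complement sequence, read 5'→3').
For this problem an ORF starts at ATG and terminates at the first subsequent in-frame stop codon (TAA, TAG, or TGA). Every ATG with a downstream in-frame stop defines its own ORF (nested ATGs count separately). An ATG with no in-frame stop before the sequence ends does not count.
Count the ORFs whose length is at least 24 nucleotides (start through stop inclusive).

Reverse complement (5'→3'): GCGTATCATTCATTCATTCGCAATTTAATTACATGTAGACCTCCATGTCAATCACATTACATATAACCCTCAGCTCCGACAGATGCTTCA
Frame +1: TGA AGC ATC TGT CGG AGC TGA GGG TTA TAT GTA ATG TGA TTG ACA TGG AGG TCT ACA TGT AAT TAA ATT GCG AAT GAA TGA ATG ATA CGC — ATG at 34, stop TGA at 37 → 6 nt.
Frame +2: GAA GCA TCT GTC GGA GCT GAG GGT TAT ATG TAA TGT GAT TGA CAT GGA GGT CTA CAT GTA ATT AAA TTG CGA ATG AAT GAA TGA TAC — ATG at 29, stop TAA at 32 → 6 nt; ATG at 74, stop TGA at 83 → 12 nt.
Frame +3: AAG CAT CTG TCG GAG CTG AGG GTT ATA TGT AAT GTG ATT GAC ATG GAG GTC TAC ATG TAA TTA AAT TGC GAA TGA ATG AAT GAT ACG — ATG at 45, stop TAA at 60 → 18 nt; ATG at 57, stop TAA at 60 → 6 nt.
Frame -1: GCG TAT CAT TCA TTC ATT CGC AAT TTA ATT ACA TGT AGA CCT CCA TGT CAA TCA CAT TAC ATA TAA CCC TCA GCT CCG ACA GAT GCT TCA — no ATG→stop ORF.
Frame -2: CGT ATC ATT CAT TCA TTC GCA ATT TAA TTA CAT GTA GAC CTC CAT GTC AAT CAC ATT ACA TAT AAC CCT CAG CTC CGA CAG ATG CTT — no ATG→stop ORF.
Frame -3: GTA TCA TTC ATT CAT TCG CAA TTT AAT TAC ATG TAG ACC TCC ATG TCA ATC ACA TTA CAT ATA ACC CTC AGC TCC GAC AGA TGC TTC — ATG at 33, stop TAG at 36 → 6 nt.
No ORF reaches 24 nucleotides. Count = 0.

0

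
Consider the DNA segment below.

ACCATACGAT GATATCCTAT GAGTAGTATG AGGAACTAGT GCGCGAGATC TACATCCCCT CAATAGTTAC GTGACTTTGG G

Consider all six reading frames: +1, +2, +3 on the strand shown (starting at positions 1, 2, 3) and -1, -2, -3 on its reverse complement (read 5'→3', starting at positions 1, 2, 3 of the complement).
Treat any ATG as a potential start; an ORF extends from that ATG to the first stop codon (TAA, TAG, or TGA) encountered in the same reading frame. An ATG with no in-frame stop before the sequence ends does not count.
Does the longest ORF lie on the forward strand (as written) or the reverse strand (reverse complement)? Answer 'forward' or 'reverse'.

forward

Reverse complement (5'→3'): CCCAAAGTCACGTAACTATTGAGGGGATGTAGATCTCGCGCACTAGTTCCTCATACTACTCATAGGATATCATCGTATGGT
Frame +1: ACC ATA CGA TGA TAT CCT ATG AGT AGT ATG AGG AAC TAG TGC GCG AGA TCT ACA TCC CCT CAA TAG TTA CGT GAC TTT GGG — ATG at 19, stop TAG at 37 → 21 nt; ATG at 28, stop TAG at 37 → 12 nt.
Frame +2: CCA TAC GAT GAT ATC CTA TGA GTA GTA TGA GGA ACT AGT GCG CGA GAT CTA CAT CCC CTC AAT AGT TAC GTG ACT TTG — no ATG→stop ORF.
Frame +3: CAT ACG ATG ATA TCC TAT GAG TAG TAT GAG GAA CTA GTG CGC GAG ATC TAC ATC CCC TCA ATA GTT ACG TGA CTT TGG — ATG at 9, stop TAG at 24 → 18 nt.
Frame -1: CCC AAA GTC ACG TAA CTA TTG AGG GGA TGT AGA TCT CGC GCA CTA GTT CCT CAT ACT ACT CAT AGG ATA TCA TCG TAT GGT — no ATG→stop ORF.
Frame -2: CCA AAG TCA CGT AAC TAT TGA GGG GAT GTA GAT CTC GCG CAC TAG TTC CTC ATA CTA CTC ATA GGA TAT CAT CGT ATG — no ATG→stop ORF.
Frame -3: CAA AGT CAC GTA ACT ATT GAG GGG ATG TAG ATC TCG CGC ACT AGT TCC TCA TAC TAC TCA TAG GAT ATC ATC GTA TGG — ATG at 27, stop TAG at 30 → 6 nt.
Forward-strand max 21 nt; reverse-strand max 6 nt. The forward strand has the longer ORF.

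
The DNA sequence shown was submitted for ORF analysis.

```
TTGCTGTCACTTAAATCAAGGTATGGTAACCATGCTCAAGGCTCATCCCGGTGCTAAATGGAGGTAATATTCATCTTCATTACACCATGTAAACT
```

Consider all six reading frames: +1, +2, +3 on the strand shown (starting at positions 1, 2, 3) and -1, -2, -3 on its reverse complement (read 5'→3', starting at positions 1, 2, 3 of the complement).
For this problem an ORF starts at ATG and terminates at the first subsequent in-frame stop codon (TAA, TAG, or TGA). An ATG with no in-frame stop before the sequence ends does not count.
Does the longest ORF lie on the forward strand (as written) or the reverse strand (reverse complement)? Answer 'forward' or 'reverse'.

Reverse complement (5'→3'): AGTTTACATGGTGTAATGAAGATGAATATTACCTCCATTTAGCACCGGGATGAGCCTTGAGCATGGTTACCATACCTTGATTTAAGTGACAGCAA
Frame +1: TTG CTG TCA CTT AAA TCA AGG TAT GGT AAC CAT GCT CAA GGC TCA TCC CGG TGC TAA ATG GAG GTA ATA TTC ATC TTC ATT ACA CCA TGT AAA — no ATG→stop ORF.
Frame +2: TGC TGT CAC TTA AAT CAA GGT ATG GTA ACC ATG CTC AAG GCT CAT CCC GGT GCT AAA TGG AGG TAA TAT TCA TCT TCA TTA CAC CAT GTA AAC — ATG at 23, stop TAA at 65 → 45 nt; ATG at 32, stop TAA at 65 → 36 nt.
Frame +3: GCT GTC ACT TAA ATC AAG GTA TGG TAA CCA TGC TCA AGG CTC ATC CCG GTG CTA AAT GGA GGT AAT ATT CAT CTT CAT TAC ACC ATG TAA ACT — ATG at 87, stop TAA at 90 → 6 nt.
Frame -1: AGT TTA CAT GGT GTA ATG AAG ATG AAT ATT ACC TCC ATT TAG CAC CGG GAT GAG CCT TGA GCA TGG TTA CCA TAC CTT GAT TTA AGT GAC AGC — ATG at 16, stop TAG at 40 → 27 nt; ATG at 22, stop TAG at 40 → 21 nt.
Frame -2: GTT TAC ATG GTG TAA TGA AGA TGA ATA TTA CCT CCA TTT AGC ACC GGG ATG AGC CTT GAG CAT GGT TAC CAT ACC TTG ATT TAA GTG ACA GCA — ATG at 8, stop TAA at 14 → 9 nt; ATG at 50, stop TAA at 83 → 36 nt.
Frame -3: TTT ACA TGG TGT AAT GAA GAT GAA TAT TAC CTC CAT TTA GCA CCG GGA TGA GCC TTG AGC ATG GTT ACC ATA CCT TGA TTT AAG TGA CAG CAA — ATG at 63, stop TGA at 78 → 18 nt.
Forward-strand max 45 nt; reverse-strand max 36 nt. The forward strand has the longer ORF.

forward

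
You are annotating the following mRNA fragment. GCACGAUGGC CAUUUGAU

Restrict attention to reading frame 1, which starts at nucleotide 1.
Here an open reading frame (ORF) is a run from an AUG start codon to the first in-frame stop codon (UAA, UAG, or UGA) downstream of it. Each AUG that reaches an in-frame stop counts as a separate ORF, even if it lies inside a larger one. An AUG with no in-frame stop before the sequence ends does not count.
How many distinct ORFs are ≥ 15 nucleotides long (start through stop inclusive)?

Frame 1: GCA CGA UGG CCA UUU GAU — no AUG→stop ORF.
No ORF reaches 15 nucleotides. Count = 0.

0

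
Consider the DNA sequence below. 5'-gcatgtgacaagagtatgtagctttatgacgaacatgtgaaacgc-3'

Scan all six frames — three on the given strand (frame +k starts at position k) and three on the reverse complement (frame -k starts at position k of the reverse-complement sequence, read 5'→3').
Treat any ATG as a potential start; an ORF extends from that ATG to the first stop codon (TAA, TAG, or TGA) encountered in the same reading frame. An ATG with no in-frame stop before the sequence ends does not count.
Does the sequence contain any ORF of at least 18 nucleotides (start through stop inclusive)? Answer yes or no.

Reverse complement (5'→3'): GCGTTTCACATGTTCGTCATAAAGCTACATACTCTTGTCACATGC
Frame +1: GCA TGT GAC AAG AGT ATG TAG CTT TAT GAC GAA CAT GTG AAA CGC — ATG at 16, stop TAG at 19 → 6 nt.
Frame +2: CAT GTG ACA AGA GTA TGT AGC TTT ATG ACG AAC ATG TGA AAC — ATG at 26, stop TGA at 38 → 15 nt; ATG at 35, stop TGA at 38 → 6 nt.
Frame +3: ATG TGA CAA GAG TAT GTA GCT TTA TGA CGA ACA TGT GAA ACG — ATG at 3, stop TGA at 6 → 6 nt.
Frame -1: GCG TTT CAC ATG TTC GTC ATA AAG CTA CAT ACT CTT GTC ACA TGC — no ATG→stop ORF.
Frame -2: CGT TTC ACA TGT TCG TCA TAA AGC TAC ATA CTC TTG TCA CAT — no ATG→stop ORF.
Frame -3: GTT TCA CAT GTT CGT CAT AAA GCT ACA TAC TCT TGT CAC ATG — no ATG→stop ORF.
Largest ORF found is 15 nucleotides < 18, so no.

no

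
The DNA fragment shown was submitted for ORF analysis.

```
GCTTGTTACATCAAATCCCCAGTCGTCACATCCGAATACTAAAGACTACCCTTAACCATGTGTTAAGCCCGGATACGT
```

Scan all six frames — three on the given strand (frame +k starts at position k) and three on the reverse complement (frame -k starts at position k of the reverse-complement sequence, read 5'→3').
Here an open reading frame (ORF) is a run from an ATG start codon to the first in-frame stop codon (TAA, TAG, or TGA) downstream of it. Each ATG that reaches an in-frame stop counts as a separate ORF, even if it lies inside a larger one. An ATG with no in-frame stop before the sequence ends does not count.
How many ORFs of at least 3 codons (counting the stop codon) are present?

Reverse complement (5'→3'): ACGTATCCGGGCTTAACACATGGTTAAGGGTAGTCTTTAGTATTCGGATGTGACGACTGGGGATTTGATGTAACAAGC
Frame +1: GCT TGT TAC ATC AAA TCC CCA GTC GTC ACA TCC GAA TAC TAA AGA CTA CCC TTA ACC ATG TGT TAA GCC CGG ATA CGT — ATG at 58, stop TAA at 64 → 9 nt.
Frame +2: CTT GTT ACA TCA AAT CCC CAG TCG TCA CAT CCG AAT ACT AAA GAC TAC CCT TAA CCA TGT GTT AAG CCC GGA TAC — no ATG→stop ORF.
Frame +3: TTG TTA CAT CAA ATC CCC AGT CGT CAC ATC CGA ATA CTA AAG ACT ACC CTT AAC CAT GTG TTA AGC CCG GAT ACG — no ATG→stop ORF.
Frame -1: ACG TAT CCG GGC TTA ACA CAT GGT TAA GGG TAG TCT TTA GTA TTC GGA TGT GAC GAC TGG GGA TTT GAT GTA ACA AGC — no ATG→stop ORF.
Frame -2: CGT ATC CGG GCT TAA CAC ATG GTT AAG GGT AGT CTT TAG TAT TCG GAT GTG ACG ACT GGG GAT TTG ATG TAA CAA — ATG at 20, stop TAG at 38 → 21 nt; ATG at 68, stop TAA at 71 → 6 nt.
Frame -3: GTA TCC GGG CTT AAC ACA TGG TTA AGG GTA GTC TTT AGT ATT CGG ATG TGA CGA CTG GGG ATT TGA TGT AAC AAG — ATG at 48, stop TGA at 51 → 6 nt.
ORFs ≥ 3 codons: frame +1 58–66 (3 codons), frame -2 20–40 (7 codons). Count = 2.

2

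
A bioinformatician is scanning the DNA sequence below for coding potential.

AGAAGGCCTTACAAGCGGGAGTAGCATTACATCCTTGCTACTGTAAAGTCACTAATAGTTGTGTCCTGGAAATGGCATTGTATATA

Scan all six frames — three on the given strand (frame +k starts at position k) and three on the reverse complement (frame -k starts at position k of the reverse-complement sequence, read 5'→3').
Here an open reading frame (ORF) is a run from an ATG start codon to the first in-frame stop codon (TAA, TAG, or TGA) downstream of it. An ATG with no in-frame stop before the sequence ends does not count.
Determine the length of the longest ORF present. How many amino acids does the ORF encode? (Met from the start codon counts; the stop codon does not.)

Reverse complement (5'→3'): TATATACAATGCCATTTCCAGGACACAACTATTAGTGACTTTACAGTAGCAAGGATGTAATGCTACTCCCGCTTGTAAGGCCTTCT
Frame +1: AGA AGG CCT TAC AAG CGG GAG TAG CAT TAC ATC CTT GCT ACT GTA AAG TCA CTA ATA GTT GTG TCC TGG AAA TGG CAT TGT ATA — no ATG→stop ORF.
Frame +2: GAA GGC CTT ACA AGC GGG AGT AGC ATT ACA TCC TTG CTA CTG TAA AGT CAC TAA TAG TTG TGT CCT GGA AAT GGC ATT GTA TAT — no ATG→stop ORF.
Frame +3: AAG GCC TTA CAA GCG GGA GTA GCA TTA CAT CCT TGC TAC TGT AAA GTC ACT AAT AGT TGT GTC CTG GAA ATG GCA TTG TAT ATA — no ATG→stop ORF.
Frame -1: TAT ATA CAA TGC CAT TTC CAG GAC ACA ACT ATT AGT GAC TTT ACA GTA GCA AGG ATG TAA TGC TAC TCC CGC TTG TAA GGC CTT — ATG at 55, stop TAA at 58 → 6 nt.
Frame -2: ATA TAC AAT GCC ATT TCC AGG ACA CAA CTA TTA GTG ACT TTA CAG TAG CAA GGA TGT AAT GCT ACT CCC GCT TGT AAG GCC TTC — no ATG→stop ORF.
Frame -3: TAT ACA ATG CCA TTT CCA GGA CAC AAC TAT TAG TGA CTT TAC AGT AGC AAG GAT GTA ATG CTA CTC CCG CTT GTA AGG CCT TCT — ATG at 9, stop TAG at 33 → 27 nt.
Longest: frame -3, positions 9–35, 27 nt = 9 codons = 8 aa. → 8 amino acids.

8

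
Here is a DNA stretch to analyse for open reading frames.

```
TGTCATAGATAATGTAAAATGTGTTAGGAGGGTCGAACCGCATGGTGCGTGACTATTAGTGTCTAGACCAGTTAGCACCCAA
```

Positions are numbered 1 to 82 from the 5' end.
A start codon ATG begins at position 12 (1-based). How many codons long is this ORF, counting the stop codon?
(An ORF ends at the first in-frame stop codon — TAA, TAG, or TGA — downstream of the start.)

2

Codons from position 12: ATG (12–14), TAA (15–17).
TAA is the first in-frame stop; that's 2 codons including the stop.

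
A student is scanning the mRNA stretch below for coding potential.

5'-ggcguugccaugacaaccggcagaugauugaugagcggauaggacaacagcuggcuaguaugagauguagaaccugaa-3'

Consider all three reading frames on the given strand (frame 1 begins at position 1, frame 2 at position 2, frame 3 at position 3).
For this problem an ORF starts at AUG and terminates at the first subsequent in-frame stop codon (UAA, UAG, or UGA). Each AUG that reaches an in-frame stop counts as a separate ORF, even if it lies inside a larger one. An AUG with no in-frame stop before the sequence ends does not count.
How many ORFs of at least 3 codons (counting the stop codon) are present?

Frame 1: GGC GUU GCC AUG ACA ACC GGC AGA UGA UUG AUG AGC GGA UAG GAC AAC AGC UGG CUA GUA UGA GAU GUA GAA CCU GAA — AUG at 10, stop UGA at 25 → 18 nt; AUG at 31, stop UAG at 40 → 12 nt.
Frame 2: GCG UUG CCA UGA CAA CCG GCA GAU GAU UGA UGA GCG GAU AGG ACA ACA GCU GGC UAG UAU GAG AUG UAG AAC CUG — AUG at 65, stop UAG at 68 → 6 nt.
Frame 3: CGU UGC CAU GAC AAC CGG CAG AUG AUU GAU GAG CGG AUA GGA CAA CAG CUG GCU AGU AUG AGA UGU AGA ACC UGA — AUG at 24, stop UGA at 75 → 54 nt; AUG at 60, stop UGA at 75 → 18 nt.
ORFs ≥ 3 codons: frame 1 10–27 (6 codons), frame 1 31–42 (4 codons), frame 3 24–77 (18 codons), frame 3 60–77 (6 codons). Count = 4.

4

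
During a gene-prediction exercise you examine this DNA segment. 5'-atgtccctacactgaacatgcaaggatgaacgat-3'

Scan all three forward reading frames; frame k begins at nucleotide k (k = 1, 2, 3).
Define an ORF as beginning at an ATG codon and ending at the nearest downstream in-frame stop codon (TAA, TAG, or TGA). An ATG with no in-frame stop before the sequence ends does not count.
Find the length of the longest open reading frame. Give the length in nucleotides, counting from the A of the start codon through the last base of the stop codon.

Frame 1: ATG TCC CTA CAC TGA ACA TGC AAG GAT GAA CGA — ATG at 1, stop TGA at 13 → 15 nt.
Frame 2: TGT CCC TAC ACT GAA CAT GCA AGG ATG AAC GAT — no ATG→stop ORF.
Frame 3: GTC CCT ACA CTG AAC ATG CAA GGA TGA ACG — ATG at 18, stop TGA at 27 → 12 nt.
Longest: frame 1, positions 1–15, 15 nt = 5 codons = 4 aa. → 15 nucleotides.

15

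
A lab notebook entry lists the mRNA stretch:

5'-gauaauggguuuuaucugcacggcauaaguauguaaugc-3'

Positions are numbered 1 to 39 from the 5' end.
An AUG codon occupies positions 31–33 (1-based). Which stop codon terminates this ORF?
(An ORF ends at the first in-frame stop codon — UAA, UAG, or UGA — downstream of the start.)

UAA

Codons from position 31: AUG (31–33), UAA (34–36).
The first in-frame stop codon is UAA.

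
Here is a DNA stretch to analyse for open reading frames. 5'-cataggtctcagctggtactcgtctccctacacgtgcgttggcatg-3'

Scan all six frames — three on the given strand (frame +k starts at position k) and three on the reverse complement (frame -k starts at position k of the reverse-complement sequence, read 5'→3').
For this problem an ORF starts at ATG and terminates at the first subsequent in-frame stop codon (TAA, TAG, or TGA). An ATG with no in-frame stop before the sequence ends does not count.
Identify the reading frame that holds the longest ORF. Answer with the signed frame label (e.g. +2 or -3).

Reverse complement (5'→3'): CATGCCAACGCACGTGTAGGGAGACGAGTACCAGCTGAGACCTATG
Frame +1: CAT AGG TCT CAG CTG GTA CTC GTC TCC CTA CAC GTG CGT TGG CAT — no ATG→stop ORF.
Frame +2: ATA GGT CTC AGC TGG TAC TCG TCT CCC TAC ACG TGC GTT GGC ATG — no ATG→stop ORF.
Frame +3: TAG GTC TCA GCT GGT ACT CGT CTC CCT ACA CGT GCG TTG GCA — no ATG→stop ORF.
Frame -1: CAT GCC AAC GCA CGT GTA GGG AGA CGA GTA CCA GCT GAG ACC TAT — no ATG→stop ORF.
Frame -2: ATG CCA ACG CAC GTG TAG GGA GAC GAG TAC CAG CTG AGA CCT ATG — ATG at 2, stop TAG at 17 → 18 nt.
Frame -3: TGC CAA CGC ACG TGT AGG GAG ACG AGT ACC AGC TGA GAC CTA — no ATG→stop ORF.
Longest ORF is 18 nt in frame -2 (positions 2–19).

-2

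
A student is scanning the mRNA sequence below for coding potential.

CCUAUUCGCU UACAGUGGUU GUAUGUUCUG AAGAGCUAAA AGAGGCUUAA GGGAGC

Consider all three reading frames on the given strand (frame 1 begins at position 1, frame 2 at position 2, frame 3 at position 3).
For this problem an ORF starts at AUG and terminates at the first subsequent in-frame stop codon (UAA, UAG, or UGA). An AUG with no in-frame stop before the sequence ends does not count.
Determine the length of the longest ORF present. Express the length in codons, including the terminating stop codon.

Frame 1: CCU AUU CGC UUA CAG UGG UUG UAU GUU CUG AAG AGC UAA AAG AGG CUU AAG GGA — no AUG→stop ORF.
Frame 2: CUA UUC GCU UAC AGU GGU UGU AUG UUC UGA AGA GCU AAA AGA GGC UUA AGG GAG — AUG at 23, stop UGA at 29 → 9 nt.
Frame 3: UAU UCG CUU ACA GUG GUU GUA UGU UCU GAA GAG CUA AAA GAG GCU UAA GGG AGC — no AUG→stop ORF.
Longest: frame 2, positions 23–31, 9 nt = 3 codons = 2 aa. → 3 codons.

3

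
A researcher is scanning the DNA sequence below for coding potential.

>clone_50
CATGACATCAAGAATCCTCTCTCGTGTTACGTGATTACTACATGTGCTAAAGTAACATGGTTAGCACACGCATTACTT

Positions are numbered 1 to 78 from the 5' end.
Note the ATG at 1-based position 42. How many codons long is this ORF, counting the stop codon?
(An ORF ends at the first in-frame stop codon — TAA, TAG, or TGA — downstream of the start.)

3

Codons from position 42: ATG (42–44), TGC (45–47), TAA (48–50).
TAA is the first in-frame stop; that's 3 codons including the stop.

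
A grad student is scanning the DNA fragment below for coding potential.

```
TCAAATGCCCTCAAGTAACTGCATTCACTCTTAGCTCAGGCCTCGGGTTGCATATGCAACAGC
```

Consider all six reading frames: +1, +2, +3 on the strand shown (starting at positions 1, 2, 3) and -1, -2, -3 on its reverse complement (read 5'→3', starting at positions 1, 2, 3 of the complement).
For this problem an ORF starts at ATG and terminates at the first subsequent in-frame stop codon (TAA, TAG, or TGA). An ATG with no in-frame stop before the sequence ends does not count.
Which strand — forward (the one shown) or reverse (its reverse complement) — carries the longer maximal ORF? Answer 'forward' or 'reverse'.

forward

Reverse complement (5'→3'): GCTGTTGCATATGCAACCCGAGGCCTGAGCTAAGAGTGAATGCAGTTACTTGAGGGCATTTGA
Frame +1: TCA AAT GCC CTC AAG TAA CTG CAT TCA CTC TTA GCT CAG GCC TCG GGT TGC ATA TGC AAC AGC — no ATG→stop ORF.
Frame +2: CAA ATG CCC TCA AGT AAC TGC ATT CAC TCT TAG CTC AGG CCT CGG GTT GCA TAT GCA ACA — ATG at 5, stop TAG at 32 → 30 nt.
Frame +3: AAA TGC CCT CAA GTA ACT GCA TTC ACT CTT AGC TCA GGC CTC GGG TTG CAT ATG CAA CAG — no ATG→stop ORF.
Frame -1: GCT GTT GCA TAT GCA ACC CGA GGC CTG AGC TAA GAG TGA ATG CAG TTA CTT GAG GGC ATT TGA — ATG at 40, stop TGA at 61 → 24 nt.
Frame -2: CTG TTG CAT ATG CAA CCC GAG GCC TGA GCT AAG AGT GAA TGC AGT TAC TTG AGG GCA TTT — ATG at 11, stop TGA at 26 → 18 nt.
Frame -3: TGT TGC ATA TGC AAC CCG AGG CCT GAG CTA AGA GTG AAT GCA GTT ACT TGA GGG CAT TTG — no ATG→stop ORF.
Forward-strand max 30 nt; reverse-strand max 24 nt. The forward strand has the longer ORF.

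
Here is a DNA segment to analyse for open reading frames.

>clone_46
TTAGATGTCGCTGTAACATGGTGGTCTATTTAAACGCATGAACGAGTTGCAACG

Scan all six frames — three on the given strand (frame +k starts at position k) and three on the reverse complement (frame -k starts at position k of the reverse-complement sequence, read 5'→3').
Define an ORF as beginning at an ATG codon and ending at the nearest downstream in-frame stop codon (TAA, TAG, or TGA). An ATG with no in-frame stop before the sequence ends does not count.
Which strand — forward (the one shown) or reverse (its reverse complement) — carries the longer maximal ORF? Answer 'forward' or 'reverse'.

reverse

Reverse complement (5'→3'): CGTTGCAACTCGTTCATGCGTTTAAATAGACCACCATGTTACAGCGACATCTAA
Frame +1: TTA GAT GTC GCT GTA ACA TGG TGG TCT ATT TAA ACG CAT GAA CGA GTT GCA ACG — no ATG→stop ORF.
Frame +2: TAG ATG TCG CTG TAA CAT GGT GGT CTA TTT AAA CGC ATG AAC GAG TTG CAA — ATG at 5, stop TAA at 14 → 12 nt.
Frame +3: AGA TGT CGC TGT AAC ATG GTG GTC TAT TTA AAC GCA TGA ACG AGT TGC AAC — ATG at 18, stop TGA at 39 → 24 nt.
Frame -1: CGT TGC AAC TCG TTC ATG CGT TTA AAT AGA CCA CCA TGT TAC AGC GAC ATC TAA — ATG at 16, stop TAA at 52 → 39 nt.
Frame -2: GTT GCA ACT CGT TCA TGC GTT TAA ATA GAC CAC CAT GTT ACA GCG ACA TCT — no ATG→stop ORF.
Frame -3: TTG CAA CTC GTT CAT GCG TTT AAA TAG ACC ACC ATG TTA CAG CGA CAT CTA — no ATG→stop ORF.
Forward-strand max 24 nt; reverse-strand max 39 nt. The reverse strand has the longer ORF.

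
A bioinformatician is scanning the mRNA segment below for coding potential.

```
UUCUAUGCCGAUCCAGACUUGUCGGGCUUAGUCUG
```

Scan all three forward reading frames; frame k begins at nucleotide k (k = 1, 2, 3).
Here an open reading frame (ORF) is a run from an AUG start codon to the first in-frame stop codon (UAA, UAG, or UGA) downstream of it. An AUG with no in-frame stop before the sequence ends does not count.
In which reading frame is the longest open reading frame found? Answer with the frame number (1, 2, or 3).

2

Frame 1: UUC UAU GCC GAU CCA GAC UUG UCG GGC UUA GUC — no AUG→stop ORF.
Frame 2: UCU AUG CCG AUC CAG ACU UGU CGG GCU UAG UCU — AUG at 5, stop UAG at 29 → 27 nt.
Frame 3: CUA UGC CGA UCC AGA CUU GUC GGG CUU AGU CUG — no AUG→stop ORF.
Longest ORF is 27 nt in frame 2 (positions 5–31).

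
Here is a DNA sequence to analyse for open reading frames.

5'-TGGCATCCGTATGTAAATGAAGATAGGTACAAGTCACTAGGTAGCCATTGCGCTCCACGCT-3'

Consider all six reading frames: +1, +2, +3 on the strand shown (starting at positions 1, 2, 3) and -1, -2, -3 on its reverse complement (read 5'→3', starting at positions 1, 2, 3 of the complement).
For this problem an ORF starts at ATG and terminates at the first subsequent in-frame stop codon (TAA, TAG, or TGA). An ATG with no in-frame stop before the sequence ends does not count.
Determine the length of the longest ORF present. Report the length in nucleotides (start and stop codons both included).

24

Reverse complement (5'→3'): AGCGTGGAGCGCAATGGCTACCTAGTGACTTGTACCTATCTTCATTTACATACGGATGCCA
Frame +1: TGG CAT CCG TAT GTA AAT GAA GAT AGG TAC AAG TCA CTA GGT AGC CAT TGC GCT CCA CGC — no ATG→stop ORF.
Frame +2: GGC ATC CGT ATG TAA ATG AAG ATA GGT ACA AGT CAC TAG GTA GCC ATT GCG CTC CAC GCT — ATG at 11, stop TAA at 14 → 6 nt; ATG at 17, stop TAG at 38 → 24 nt.
Frame +3: GCA TCC GTA TGT AAA TGA AGA TAG GTA CAA GTC ACT AGG TAG CCA TTG CGC TCC ACG — no ATG→stop ORF.
Frame -1: AGC GTG GAG CGC AAT GGC TAC CTA GTG ACT TGT ACC TAT CTT CAT TTA CAT ACG GAT GCC — no ATG→stop ORF.
Frame -2: GCG TGG AGC GCA ATG GCT ACC TAG TGA CTT GTA CCT ATC TTC ATT TAC ATA CGG ATG CCA — ATG at 14, stop TAG at 23 → 12 nt.
Frame -3: CGT GGA GCG CAA TGG CTA CCT AGT GAC TTG TAC CTA TCT TCA TTT ACA TAC GGA TGC — no ATG→stop ORF.
Longest: frame +2, positions 17–40, 24 nt = 8 codons = 7 aa. → 24 nucleotides.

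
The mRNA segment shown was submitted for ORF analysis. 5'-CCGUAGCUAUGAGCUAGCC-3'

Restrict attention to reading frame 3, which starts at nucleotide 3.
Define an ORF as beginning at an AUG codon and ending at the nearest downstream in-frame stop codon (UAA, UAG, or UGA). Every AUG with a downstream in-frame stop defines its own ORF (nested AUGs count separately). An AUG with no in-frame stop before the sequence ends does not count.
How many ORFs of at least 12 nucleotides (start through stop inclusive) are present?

0

Frame 3: GUA GCU AUG AGC UAG — AUG at 9, stop UAG at 15 → 9 nt.
No ORF reaches 12 nucleotides. Count = 0.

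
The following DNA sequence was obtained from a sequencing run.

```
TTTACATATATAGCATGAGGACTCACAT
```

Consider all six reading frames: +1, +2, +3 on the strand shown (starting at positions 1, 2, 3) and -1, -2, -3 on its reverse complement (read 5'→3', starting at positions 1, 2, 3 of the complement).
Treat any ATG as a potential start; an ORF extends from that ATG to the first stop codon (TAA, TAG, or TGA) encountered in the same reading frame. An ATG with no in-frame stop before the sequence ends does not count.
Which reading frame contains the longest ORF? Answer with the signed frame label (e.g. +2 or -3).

-1

Reverse complement (5'→3'): ATGTGAGTCCTCATGCTATATATGTAAA
Frame +1: TTT ACA TAT ATA GCA TGA GGA CTC ACA — no ATG→stop ORF.
Frame +2: TTA CAT ATA TAG CAT GAG GAC TCA CAT — no ATG→stop ORF.
Frame +3: TAC ATA TAT AGC ATG AGG ACT CAC — no ATG→stop ORF.
Frame -1: ATG TGA GTC CTC ATG CTA TAT ATG TAA — ATG at 1, stop TGA at 4 → 6 nt; ATG at 13, stop TAA at 25 → 15 nt; ATG at 22, stop TAA at 25 → 6 nt.
Frame -2: TGT GAG TCC TCA TGC TAT ATA TGT AAA — no ATG→stop ORF.
Frame -3: GTG AGT CCT CAT GCT ATA TAT GTA — no ATG→stop ORF.
Longest ORF is 15 nt in frame -1 (positions 13–27).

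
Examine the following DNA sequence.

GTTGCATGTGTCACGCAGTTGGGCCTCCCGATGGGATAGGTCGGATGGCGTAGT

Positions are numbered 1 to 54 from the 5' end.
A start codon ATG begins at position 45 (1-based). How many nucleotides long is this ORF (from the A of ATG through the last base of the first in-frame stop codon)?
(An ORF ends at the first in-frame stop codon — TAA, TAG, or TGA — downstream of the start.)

9

Codons from position 45: ATG (45–47), GCG (48–50), TAG (51–53).
TAG is the first in-frame stop; ORF spans 45–53, 9 nucleotides.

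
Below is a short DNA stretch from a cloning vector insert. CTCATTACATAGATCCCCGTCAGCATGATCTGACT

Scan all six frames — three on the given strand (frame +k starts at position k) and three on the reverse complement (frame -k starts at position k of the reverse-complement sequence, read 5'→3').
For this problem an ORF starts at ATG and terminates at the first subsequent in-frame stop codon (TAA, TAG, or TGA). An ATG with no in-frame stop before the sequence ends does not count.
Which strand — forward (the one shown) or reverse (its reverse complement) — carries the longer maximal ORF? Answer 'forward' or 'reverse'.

Reverse complement (5'→3'): AGTCAGATCATGCTGACGGGGATCTATGTAATGAG
Frame +1: CTC ATT ACA TAG ATC CCC GTC AGC ATG ATC TGA — ATG at 25, stop TGA at 31 → 9 nt.
Frame +2: TCA TTA CAT AGA TCC CCG TCA GCA TGA TCT GAC — no ATG→stop ORF.
Frame +3: CAT TAC ATA GAT CCC CGT CAG CAT GAT CTG ACT — no ATG→stop ORF.
Frame -1: AGT CAG ATC ATG CTG ACG GGG ATC TAT GTA ATG — no ATG→stop ORF.
Frame -2: GTC AGA TCA TGC TGA CGG GGA TCT ATG TAA TGA — ATG at 26, stop TAA at 29 → 6 nt.
Frame -3: TCA GAT CAT GCT GAC GGG GAT CTA TGT AAT GAG — no ATG→stop ORF.
Forward-strand max 9 nt; reverse-strand max 6 nt. The forward strand has the longer ORF.

forward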